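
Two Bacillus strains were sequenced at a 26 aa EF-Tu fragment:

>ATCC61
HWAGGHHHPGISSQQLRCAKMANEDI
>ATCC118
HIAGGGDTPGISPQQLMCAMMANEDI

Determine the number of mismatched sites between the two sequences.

7

Differing sites — 2:W/I; 6:H/G; 7:H/D; 8:H/T; 13:S/P; 17:R/M; 20:K/M.
That gives 7 mismatches out of 26 aligned sites, so the Hamming distance is 7.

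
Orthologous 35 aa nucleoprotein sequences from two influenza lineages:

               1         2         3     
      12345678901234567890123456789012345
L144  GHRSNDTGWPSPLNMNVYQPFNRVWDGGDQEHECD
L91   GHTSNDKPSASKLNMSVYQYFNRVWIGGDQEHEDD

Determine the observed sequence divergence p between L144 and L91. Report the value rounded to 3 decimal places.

Differing sites — 3:R/T; 7:T/K; 8:G/P; 9:W/S; 10:P/A; 12:P/K; 16:N/S; 20:P/Y; 26:D/I; 34:C/D.
There are 10 differences over 35 sites, so p = 10/35 = 0.286.

0.286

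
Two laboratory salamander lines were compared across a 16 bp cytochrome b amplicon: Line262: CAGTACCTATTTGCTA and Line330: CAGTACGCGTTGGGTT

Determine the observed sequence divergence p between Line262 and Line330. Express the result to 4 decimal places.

0.3750

Mismatches occur at site 7 (C↔G), site 8 (T↔C), site 9 (A↔G), site 12 (T↔G), site 14 (C↔G), site 16 (A↔T).
There are 6 differences over 16 sites, so p = 6/16 = 0.3750.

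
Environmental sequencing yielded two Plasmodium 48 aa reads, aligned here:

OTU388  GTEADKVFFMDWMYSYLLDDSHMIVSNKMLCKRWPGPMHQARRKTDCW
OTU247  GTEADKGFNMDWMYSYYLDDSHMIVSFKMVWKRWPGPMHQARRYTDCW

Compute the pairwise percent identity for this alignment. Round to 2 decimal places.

Differing sites — 7:V/G; 9:F/N; 17:L/Y; 27:N/F; 30:L/V; 31:C/W; 44:K/Y.
41 of the 48 sites match, so the percent identity is 41/48 × 100 = 85.42%.

85.42%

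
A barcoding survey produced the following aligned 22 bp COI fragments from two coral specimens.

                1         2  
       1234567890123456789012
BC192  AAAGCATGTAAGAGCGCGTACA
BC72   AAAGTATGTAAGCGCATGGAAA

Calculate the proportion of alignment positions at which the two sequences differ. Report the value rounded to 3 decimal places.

Differing sites — 5:C/T; 13:A/C; 16:G/A; 17:C/T; 19:T/G; 21:C/A.
There are 6 differences over 22 sites, so p = 6/22 = 0.273.

0.273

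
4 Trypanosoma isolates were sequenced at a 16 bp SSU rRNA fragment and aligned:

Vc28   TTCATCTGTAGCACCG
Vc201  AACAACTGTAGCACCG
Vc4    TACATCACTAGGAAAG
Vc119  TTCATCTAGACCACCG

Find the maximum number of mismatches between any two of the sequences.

8

Pairwise Hamming distances:
  Vc28 vs Vc201: 3
  Vc28 vs Vc4: 6
  Vc28 vs Vc119: 3
  Vc201 vs Vc4: 7
  Vc201 vs Vc119: 6
  Vc4 vs Vc119: 8
The largest is 8, between Vc4 and Vc119.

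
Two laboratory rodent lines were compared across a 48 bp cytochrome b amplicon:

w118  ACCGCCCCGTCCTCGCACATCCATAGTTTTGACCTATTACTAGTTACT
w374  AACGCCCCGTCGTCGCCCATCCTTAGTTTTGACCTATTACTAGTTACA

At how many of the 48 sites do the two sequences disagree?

5

Mismatches occur at site 2 (C/A), site 12 (C/G), site 17 (A/C), site 23 (A/T), site 48 (T/A).
That gives 5 mismatches out of 48 aligned sites, so the Hamming distance is 5.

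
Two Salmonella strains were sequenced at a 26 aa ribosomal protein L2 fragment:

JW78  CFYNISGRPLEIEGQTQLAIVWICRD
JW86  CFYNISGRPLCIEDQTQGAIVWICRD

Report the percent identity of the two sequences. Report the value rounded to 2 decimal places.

The sequences differ at positions 11 (E/C), 14 (G/D), 18 (L/G).
23 of the 26 sites match, so the percent identity is 23/26 × 100 = 88.46%.

88.46%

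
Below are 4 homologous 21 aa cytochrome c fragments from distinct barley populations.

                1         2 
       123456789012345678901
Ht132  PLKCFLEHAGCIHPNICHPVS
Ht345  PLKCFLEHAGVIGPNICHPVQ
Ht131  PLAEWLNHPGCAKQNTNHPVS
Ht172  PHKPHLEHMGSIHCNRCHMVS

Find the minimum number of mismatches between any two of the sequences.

Pairwise Hamming distances:
  Ht132 vs Ht345: 3
  Ht132 vs Ht131: 10
  Ht132 vs Ht172: 8
  Ht345 vs Ht131: 12
  Ht345 vs Ht172: 10
  Ht131 vs Ht172: 13
The smallest is 3, between Ht132 and Ht345.

3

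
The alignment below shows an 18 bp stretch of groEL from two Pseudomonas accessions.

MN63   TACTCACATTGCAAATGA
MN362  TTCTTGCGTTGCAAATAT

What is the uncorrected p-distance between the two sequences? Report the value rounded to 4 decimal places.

Mismatches occur at site 2 (A↔T), site 5 (C↔T), site 6 (A↔G), site 8 (A↔G), site 17 (G↔A), site 18 (A↔T).
There are 6 differences over 18 sites, so p = 6/18 = 0.3333.

0.3333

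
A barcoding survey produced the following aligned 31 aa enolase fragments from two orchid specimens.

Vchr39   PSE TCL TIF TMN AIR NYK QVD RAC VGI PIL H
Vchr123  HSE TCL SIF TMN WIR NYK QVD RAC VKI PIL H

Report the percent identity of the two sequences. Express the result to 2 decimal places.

The sequences differ at positions 1 (P/H), 7 (T/S), 13 (A/W), 26 (G/K).
27 of the 31 sites match, so the percent identity is 27/31 × 100 = 87.10%.

87.10%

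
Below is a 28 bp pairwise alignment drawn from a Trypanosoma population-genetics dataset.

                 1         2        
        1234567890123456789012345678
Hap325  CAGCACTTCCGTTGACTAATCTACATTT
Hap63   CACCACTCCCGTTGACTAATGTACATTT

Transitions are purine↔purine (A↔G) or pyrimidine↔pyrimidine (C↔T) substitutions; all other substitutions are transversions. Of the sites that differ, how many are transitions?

Mismatches occur at site 3 (G→C, transversion), site 8 (T→C, transition), site 21 (C→G, transversion).
Of the 3 differences, 1 transition and 2 transversions, so the answer is 1.

1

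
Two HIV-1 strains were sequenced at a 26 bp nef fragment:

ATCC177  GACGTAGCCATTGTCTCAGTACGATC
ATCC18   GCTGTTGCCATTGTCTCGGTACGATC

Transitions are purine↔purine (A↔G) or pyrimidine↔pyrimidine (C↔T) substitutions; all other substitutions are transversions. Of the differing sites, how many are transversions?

The sequences differ at positions 2 (A/C, transversion), 3 (C/T, transition), 6 (A/T, transversion), 18 (A/G, transition).
Of the 4 differences, 2 transitions and 2 transversions, so the answer is 2.

2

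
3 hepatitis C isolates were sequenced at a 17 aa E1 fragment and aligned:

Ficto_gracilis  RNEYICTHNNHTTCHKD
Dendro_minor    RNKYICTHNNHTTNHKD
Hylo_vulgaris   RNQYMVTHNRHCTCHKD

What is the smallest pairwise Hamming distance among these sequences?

Pairwise Hamming distances:
  Ficto_gracilis vs Dendro_minor: 2
  Ficto_gracilis vs Hylo_vulgaris: 5
  Dendro_minor vs Hylo_vulgaris: 6
The smallest is 2, between Ficto_gracilis and Dendro_minor.

2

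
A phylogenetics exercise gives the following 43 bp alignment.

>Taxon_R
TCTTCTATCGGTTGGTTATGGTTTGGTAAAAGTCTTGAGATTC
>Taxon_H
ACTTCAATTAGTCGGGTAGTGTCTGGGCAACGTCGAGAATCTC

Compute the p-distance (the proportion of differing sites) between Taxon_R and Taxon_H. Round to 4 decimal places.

0.3953

Differing sites — 1:T/A; 6:T/A; 9:C/T; 10:G/A; 13:T/C; 16:T/G; 19:T/G; 20:G/T; 23:T/C; 27:T/G; 28:A/C; 31:A/C; 35:T/G; 36:T/A; 39:G/A; 40:A/T; 41:T/C.
There are 17 differences over 43 sites, so p = 17/43 = 0.3953.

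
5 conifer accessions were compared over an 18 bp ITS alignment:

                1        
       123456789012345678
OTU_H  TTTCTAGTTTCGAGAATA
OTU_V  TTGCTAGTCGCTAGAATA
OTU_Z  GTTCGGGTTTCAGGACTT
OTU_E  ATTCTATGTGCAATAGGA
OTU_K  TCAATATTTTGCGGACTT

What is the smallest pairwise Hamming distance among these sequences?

4

Pairwise Hamming distances:
  OTU_H vs OTU_V: 4
  OTU_H vs OTU_Z: 7
  OTU_H vs OTU_E: 8
  OTU_H vs OTU_K: 9
  OTU_V vs OTU_Z: 10
  OTU_V vs OTU_E: 9
  OTU_V vs OTU_K: 11
  OTU_Z vs OTU_E: 11
  OTU_Z vs OTU_K: 9
  OTU_E vs OTU_K: 13
The smallest is 4, between OTU_H and OTU_V.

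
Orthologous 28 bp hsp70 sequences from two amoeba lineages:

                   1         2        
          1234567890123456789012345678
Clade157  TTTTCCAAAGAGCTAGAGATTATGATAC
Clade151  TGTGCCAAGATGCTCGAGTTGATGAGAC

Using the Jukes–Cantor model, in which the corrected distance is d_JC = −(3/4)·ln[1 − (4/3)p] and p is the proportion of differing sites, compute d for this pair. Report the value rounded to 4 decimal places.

0.4197

The sequences differ at positions 2 (T/G), 4 (T/G), 9 (A/G), 10 (G/A), 11 (A/T), 15 (A/C), 19 (A/T), 21 (T/G), 26 (T/G).
p = 9/28 = 0.321429.
d = −0.75 · ln(1 − (4/3)·0.321429) = −0.75 · ln(0.571428) = −0.75 · (-0.559617) = 0.4197.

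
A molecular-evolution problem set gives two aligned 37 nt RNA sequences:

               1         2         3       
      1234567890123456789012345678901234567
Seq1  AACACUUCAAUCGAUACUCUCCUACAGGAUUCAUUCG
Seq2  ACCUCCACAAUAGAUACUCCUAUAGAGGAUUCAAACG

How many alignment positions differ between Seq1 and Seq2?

11

Mismatches occur at site 2 (A/C), site 4 (A/U), site 6 (U/C), site 7 (U/A), site 12 (C/A), site 20 (U/C), site 21 (C/U), site 22 (C/A), site 25 (C/G), site 34 (U/A), site 35 (U/A).
That gives 11 mismatches out of 37 aligned sites, so the Hamming distance is 11.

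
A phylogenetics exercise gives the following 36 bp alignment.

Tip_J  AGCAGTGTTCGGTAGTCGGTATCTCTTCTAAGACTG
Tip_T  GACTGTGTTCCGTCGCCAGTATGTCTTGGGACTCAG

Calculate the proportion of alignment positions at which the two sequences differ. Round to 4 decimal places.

0.3889

Mismatches occur at site 1 (A↔G), site 2 (G↔A), site 4 (A↔T), site 11 (G↔C), site 14 (A↔C), site 16 (T↔C), site 18 (G↔A), site 23 (C↔G), site 28 (C↔G), site 29 (T↔G), site 30 (A↔G), site 32 (G↔C), site 33 (A↔T), site 35 (T↔A).
There are 14 differences over 36 sites, so p = 14/36 = 0.3889.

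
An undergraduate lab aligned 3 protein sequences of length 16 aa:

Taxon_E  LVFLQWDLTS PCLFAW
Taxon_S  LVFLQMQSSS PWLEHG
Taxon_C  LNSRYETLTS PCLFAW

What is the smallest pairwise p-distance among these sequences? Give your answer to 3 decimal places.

0.375

Pairwise Hamming distances:
  Taxon_E vs Taxon_S: 8
  Taxon_E vs Taxon_C: 6
  Taxon_S vs Taxon_C: 12
The smallest is 6 mismatches, between Taxon_E and Taxon_C; p = 6/16 = 0.375.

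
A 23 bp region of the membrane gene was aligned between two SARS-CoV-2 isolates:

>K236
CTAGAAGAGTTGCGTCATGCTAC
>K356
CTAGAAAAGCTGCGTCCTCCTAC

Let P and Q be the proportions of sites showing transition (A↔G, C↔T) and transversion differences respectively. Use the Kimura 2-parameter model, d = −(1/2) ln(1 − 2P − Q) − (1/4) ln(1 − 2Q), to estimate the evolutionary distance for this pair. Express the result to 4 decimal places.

0.1989

The sequences differ at positions 7 (G/A, transition), 10 (T/C, transition), 17 (A/C, transversion), 19 (G/C, transversion).
Of the 4 differences, 2 transitions and 2 transversions over 23 sites: P = 2/23 = 0.086957, Q = 2/23 = 0.086957.
d = −0.5·ln(0.739129) − 0.25·ln(0.826086) = −0.5·(-0.302283) − 0.25·(-0.191056) = 0.1989.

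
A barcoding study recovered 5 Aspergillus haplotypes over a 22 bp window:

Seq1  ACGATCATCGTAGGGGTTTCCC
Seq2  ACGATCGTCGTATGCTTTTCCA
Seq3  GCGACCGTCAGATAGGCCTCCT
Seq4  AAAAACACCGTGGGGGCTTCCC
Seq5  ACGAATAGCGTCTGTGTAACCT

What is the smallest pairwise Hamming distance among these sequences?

5

Pairwise Hamming distances:
  Seq1 vs Seq2: 5
  Seq1 vs Seq3: 10
  Seq1 vs Seq4: 6
  Seq1 vs Seq5: 9
  Seq2 vs Seq3: 10
  Seq2 vs Seq4: 11
  Seq2 vs Seq5: 10
  Seq3 vs Seq4: 13
  Seq3 vs Seq5: 13
  Seq4 vs Seq5: 11
The smallest is 5, between Seq1 and Seq2.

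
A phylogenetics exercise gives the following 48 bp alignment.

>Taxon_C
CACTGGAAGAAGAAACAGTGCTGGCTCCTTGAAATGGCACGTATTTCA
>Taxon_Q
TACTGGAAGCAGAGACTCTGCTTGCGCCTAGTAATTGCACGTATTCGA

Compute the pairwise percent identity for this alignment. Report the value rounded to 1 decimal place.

75.0%

The sequences differ at positions 1 (C/T), 10 (A/C), 14 (A/G), 17 (A/T), 18 (G/C), 23 (G/T), 26 (T/G), 30 (T/A), 32 (A/T), 36 (G/T), 46 (T/C), 47 (C/G).
36 of the 48 sites match, so the percent identity is 36/48 × 100 = 75.0%.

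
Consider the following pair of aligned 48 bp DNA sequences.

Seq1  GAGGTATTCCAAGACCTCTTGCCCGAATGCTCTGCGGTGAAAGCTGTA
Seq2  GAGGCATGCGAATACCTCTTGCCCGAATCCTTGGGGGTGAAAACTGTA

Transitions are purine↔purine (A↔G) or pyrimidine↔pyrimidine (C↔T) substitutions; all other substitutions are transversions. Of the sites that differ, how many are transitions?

3

The sequences differ at positions 5 (T/C, transition), 8 (T/G, transversion), 10 (C/G, transversion), 13 (G/T, transversion), 29 (G/C, transversion), 32 (C/T, transition), 33 (T/G, transversion), 35 (C/G, transversion), 43 (G/A, transition).
Of the 9 differences, 3 transitions and 6 transversions, so the answer is 3.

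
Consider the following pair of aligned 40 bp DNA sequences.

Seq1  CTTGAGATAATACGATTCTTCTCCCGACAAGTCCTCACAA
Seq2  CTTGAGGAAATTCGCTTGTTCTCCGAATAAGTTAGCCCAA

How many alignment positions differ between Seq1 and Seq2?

The sequences differ at positions 7 (A/G), 8 (T/A), 12 (A/T), 15 (A/C), 18 (C/G), 25 (C/G), 26 (G/A), 28 (C/T), 33 (C/T), 34 (C/A), 35 (T/G), 37 (A/C).
That gives 12 mismatches out of 40 aligned sites, so the Hamming distance is 12.

12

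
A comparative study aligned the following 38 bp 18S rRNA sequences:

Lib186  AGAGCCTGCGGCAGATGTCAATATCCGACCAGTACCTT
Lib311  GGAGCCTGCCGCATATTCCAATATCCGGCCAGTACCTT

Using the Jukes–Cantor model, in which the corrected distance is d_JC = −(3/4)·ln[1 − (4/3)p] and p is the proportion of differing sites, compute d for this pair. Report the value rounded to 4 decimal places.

0.1773

Mismatches occur at site 1 (A↔G), site 10 (G↔C), site 14 (G↔T), site 17 (G↔T), site 18 (T↔C), site 28 (A↔G).
p = 6/38 = 0.157895.
d = −0.75 · ln(1 − (4/3)·0.157895) = −0.75 · ln(0.789473) = −0.75 · (-0.236390) = 0.1773.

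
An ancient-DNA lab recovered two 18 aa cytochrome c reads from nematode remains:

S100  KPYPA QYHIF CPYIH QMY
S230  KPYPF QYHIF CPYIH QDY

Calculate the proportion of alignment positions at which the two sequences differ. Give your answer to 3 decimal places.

Mismatches occur at site 5 (A→F), site 17 (M→D).
There are 2 differences over 18 sites, so p = 2/18 = 0.111.

0.111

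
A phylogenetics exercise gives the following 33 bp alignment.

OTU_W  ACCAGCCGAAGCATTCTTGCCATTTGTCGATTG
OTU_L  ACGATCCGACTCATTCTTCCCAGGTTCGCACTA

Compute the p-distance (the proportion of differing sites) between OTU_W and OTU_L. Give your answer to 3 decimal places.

Differing sites — 3:C/G; 5:G/T; 10:A/C; 11:G/T; 19:G/C; 23:T/G; 24:T/G; 26:G/T; 27:T/C; 28:C/G; 29:G/C; 31:T/C; 33:G/A.
There are 13 differences over 33 sites, so p = 13/33 = 0.394.

0.394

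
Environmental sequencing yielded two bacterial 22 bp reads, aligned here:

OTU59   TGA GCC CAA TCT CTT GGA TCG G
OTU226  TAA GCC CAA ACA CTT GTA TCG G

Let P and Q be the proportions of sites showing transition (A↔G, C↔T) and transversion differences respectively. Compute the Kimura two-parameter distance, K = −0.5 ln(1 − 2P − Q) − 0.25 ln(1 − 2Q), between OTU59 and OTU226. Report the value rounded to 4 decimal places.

Mismatches occur at site 2 (G→A, transition), site 10 (T→A, transversion), site 12 (T→A, transversion), site 17 (G→T, transversion).
Of the 4 differences, 1 transition and 3 transversions over 22 sites: P = 1/22 = 0.045455, Q = 3/22 = 0.136364.
d = −0.5·ln(0.772726) − 0.25·ln(0.727272) = −0.5·(-0.257831) − 0.25·(-0.318455) = 0.2085.

0.2085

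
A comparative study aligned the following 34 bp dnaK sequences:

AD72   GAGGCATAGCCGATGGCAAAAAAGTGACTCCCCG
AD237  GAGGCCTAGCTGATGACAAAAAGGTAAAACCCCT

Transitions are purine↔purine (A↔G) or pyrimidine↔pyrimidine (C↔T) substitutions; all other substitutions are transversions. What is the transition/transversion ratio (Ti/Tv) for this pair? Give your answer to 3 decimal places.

Differing sites — 6:A/C (Tv); 11:C/T (Ti); 16:G/A (Ti); 23:A/G (Ti); 26:G/A (Ti); 28:C/A (Tv); 29:T/A (Tv); 34:G/T (Tv).
Of the 8 differences, 4 transitions and 4 transversions, so Ti/Tv = 4/4 = 1.000.

1.000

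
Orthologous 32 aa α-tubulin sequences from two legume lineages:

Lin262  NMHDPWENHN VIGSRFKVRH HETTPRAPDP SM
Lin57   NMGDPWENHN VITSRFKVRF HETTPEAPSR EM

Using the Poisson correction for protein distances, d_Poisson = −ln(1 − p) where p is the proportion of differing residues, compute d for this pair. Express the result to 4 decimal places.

0.2469

Mismatches occur at site 3 (H↔G), site 13 (G↔T), site 20 (H↔F), site 26 (R↔E), site 29 (D↔S), site 30 (P↔R), site 31 (S↔E).
p = 7/32 = 0.218750.
d = −ln(1 − 0.218750) = −ln(0.781250) = 0.2469.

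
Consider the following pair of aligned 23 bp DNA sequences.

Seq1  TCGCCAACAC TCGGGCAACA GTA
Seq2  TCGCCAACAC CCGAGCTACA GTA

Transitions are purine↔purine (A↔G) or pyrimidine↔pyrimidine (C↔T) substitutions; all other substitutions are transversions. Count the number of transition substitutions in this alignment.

The sequences differ at positions 11 (T/C, transition), 14 (G/A, transition), 17 (A/T, transversion).
Of the 3 differences, 2 transitions and 1 transversion, so the answer is 2.

2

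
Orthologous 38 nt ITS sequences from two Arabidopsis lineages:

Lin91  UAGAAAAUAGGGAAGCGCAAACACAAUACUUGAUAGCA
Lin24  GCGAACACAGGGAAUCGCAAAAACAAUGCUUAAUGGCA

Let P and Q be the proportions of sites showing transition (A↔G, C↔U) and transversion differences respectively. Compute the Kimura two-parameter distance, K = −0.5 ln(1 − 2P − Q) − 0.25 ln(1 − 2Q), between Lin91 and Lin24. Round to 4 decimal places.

0.2857

Differing sites — 1:U/G (Tv); 2:A/C (Tv); 6:A/C (Tv); 8:U/C (Ti); 15:G/U (Tv); 22:C/A (Tv); 28:A/G (Ti); 32:G/A (Ti); 35:A/G (Ti).
Of the 9 differences, 4 transitions and 5 transversions over 38 sites: P = 4/38 = 0.105263, Q = 5/38 = 0.131579.
d = −0.5·ln(0.657895) − 0.25·ln(0.736842) = −0.5·(-0.418710) − 0.25·(-0.305382) = 0.2857.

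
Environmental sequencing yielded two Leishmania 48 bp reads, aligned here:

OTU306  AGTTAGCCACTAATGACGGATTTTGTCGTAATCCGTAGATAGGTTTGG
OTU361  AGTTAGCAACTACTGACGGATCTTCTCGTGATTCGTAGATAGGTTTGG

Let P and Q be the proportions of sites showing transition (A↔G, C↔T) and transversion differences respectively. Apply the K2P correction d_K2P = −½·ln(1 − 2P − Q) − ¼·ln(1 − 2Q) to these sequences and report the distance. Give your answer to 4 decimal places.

0.1372

Differing sites — 8:C/A (Tv); 13:A/C (Tv); 22:T/C (Ti); 25:G/C (Tv); 30:A/G (Ti); 33:C/T (Ti).
Of the 6 differences, 3 transitions and 3 transversions over 48 sites: P = 3/48 = 0.062500, Q = 3/48 = 0.062500.
d = −0.5·ln(0.812500) − 0.25·ln(0.875000) = −0.5·(-0.207639) − 0.25·(-0.133531) = 0.1372.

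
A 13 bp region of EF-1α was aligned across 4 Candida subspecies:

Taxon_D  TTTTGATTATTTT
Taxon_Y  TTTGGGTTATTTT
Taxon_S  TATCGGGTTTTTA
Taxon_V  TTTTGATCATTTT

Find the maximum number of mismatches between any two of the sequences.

7

Pairwise Hamming distances:
  Taxon_D vs Taxon_Y: 2
  Taxon_D vs Taxon_S: 6
  Taxon_D vs Taxon_V: 1
  Taxon_Y vs Taxon_S: 5
  Taxon_Y vs Taxon_V: 3
  Taxon_S vs Taxon_V: 7
The largest is 7, between Taxon_S and Taxon_V.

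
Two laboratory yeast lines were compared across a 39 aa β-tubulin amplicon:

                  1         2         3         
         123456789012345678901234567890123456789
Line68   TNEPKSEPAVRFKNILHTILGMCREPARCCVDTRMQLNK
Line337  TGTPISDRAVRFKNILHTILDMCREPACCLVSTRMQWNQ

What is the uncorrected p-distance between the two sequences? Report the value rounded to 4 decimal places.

0.2821

Differing sites — 2:N/G; 3:E/T; 5:K/I; 7:E/D; 8:P/R; 21:G/D; 28:R/C; 30:C/L; 32:D/S; 37:L/W; 39:K/Q.
There are 11 differences over 39 sites, so p = 11/39 = 0.2821.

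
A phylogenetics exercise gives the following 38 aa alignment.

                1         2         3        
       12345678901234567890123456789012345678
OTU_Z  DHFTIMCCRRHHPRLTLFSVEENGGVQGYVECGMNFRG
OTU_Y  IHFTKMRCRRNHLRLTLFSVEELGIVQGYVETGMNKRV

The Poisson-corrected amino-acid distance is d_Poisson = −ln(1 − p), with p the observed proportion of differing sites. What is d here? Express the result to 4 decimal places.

0.3054

The sequences differ at positions 1 (D/I), 5 (I/K), 7 (C/R), 11 (H/N), 13 (P/L), 23 (N/L), 25 (G/I), 32 (C/T), 36 (F/K), 38 (G/V).
p = 10/38 = 0.263158.
d = −ln(1 − 0.263158) = −ln(0.736842) = 0.3054.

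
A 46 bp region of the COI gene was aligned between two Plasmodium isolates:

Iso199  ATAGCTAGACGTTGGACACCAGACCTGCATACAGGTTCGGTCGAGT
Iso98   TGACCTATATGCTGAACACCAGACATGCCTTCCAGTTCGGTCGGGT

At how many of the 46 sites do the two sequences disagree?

13

The sequences differ at positions 1 (A/T), 2 (T/G), 4 (G/C), 8 (G/T), 10 (C/T), 12 (T/C), 15 (G/A), 25 (C/A), 29 (A/C), 31 (A/T), 33 (A/C), 34 (G/A), 44 (A/G).
That gives 13 mismatches out of 46 aligned sites, so the Hamming distance is 13.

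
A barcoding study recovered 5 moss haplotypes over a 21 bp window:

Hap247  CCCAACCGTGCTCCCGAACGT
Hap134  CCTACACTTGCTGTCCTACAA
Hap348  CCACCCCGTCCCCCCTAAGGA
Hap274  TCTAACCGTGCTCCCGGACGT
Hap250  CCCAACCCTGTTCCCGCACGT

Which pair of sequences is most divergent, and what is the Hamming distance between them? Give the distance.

12

Pairwise Hamming distances:
  Hap247 vs Hap134: 10
  Hap247 vs Hap348: 8
  Hap247 vs Hap274: 3
  Hap247 vs Hap250: 3
  Hap134 vs Hap348: 12
  Hap134 vs Hap274: 10
  Hap134 vs Hap250: 11
  Hap348 vs Hap274: 10
  Hap348 vs Hap250: 11
  Hap274 vs Hap250: 5
The largest is 12, between Hap134 and Hap348.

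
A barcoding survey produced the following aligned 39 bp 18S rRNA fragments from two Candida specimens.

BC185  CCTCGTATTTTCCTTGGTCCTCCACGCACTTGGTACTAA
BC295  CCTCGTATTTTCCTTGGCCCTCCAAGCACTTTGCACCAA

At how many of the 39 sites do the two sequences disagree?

The sequences differ at positions 18 (T/C), 25 (C/A), 32 (G/T), 34 (T/C), 37 (T/C).
That gives 5 mismatches out of 39 aligned sites, so the Hamming distance is 5.

5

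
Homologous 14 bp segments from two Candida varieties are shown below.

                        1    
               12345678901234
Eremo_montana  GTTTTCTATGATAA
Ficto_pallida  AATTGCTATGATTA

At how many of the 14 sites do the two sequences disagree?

The sequences differ at positions 1 (G/A), 2 (T/A), 5 (T/G), 13 (A/T).
That gives 4 mismatches out of 14 aligned sites, so the Hamming distance is 4.

4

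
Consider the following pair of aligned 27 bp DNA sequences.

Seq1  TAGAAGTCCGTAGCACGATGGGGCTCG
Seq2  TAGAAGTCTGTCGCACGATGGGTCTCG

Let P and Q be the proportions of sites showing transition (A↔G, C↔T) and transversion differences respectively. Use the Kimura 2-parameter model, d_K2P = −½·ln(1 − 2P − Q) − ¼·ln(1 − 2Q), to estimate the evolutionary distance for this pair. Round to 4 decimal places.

0.1203

Mismatches occur at site 9 (C→T, transition), site 12 (A→C, transversion), site 23 (G→T, transversion).
Of the 3 differences, 1 transition and 2 transversions over 27 sites: P = 1/27 = 0.037037, Q = 2/27 = 0.074074.
d = −0.5·ln(0.851852) − 0.25·ln(0.851852) = −0.5·(-0.160342) − 0.25·(-0.160342) = 0.1203.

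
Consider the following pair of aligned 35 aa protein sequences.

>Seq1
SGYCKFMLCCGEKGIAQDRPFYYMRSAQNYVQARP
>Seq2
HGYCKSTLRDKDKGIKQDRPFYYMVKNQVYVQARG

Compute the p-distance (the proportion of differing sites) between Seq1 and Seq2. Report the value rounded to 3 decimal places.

0.371

Differing sites — 1:S/H; 6:F/S; 7:M/T; 9:C/R; 10:C/D; 11:G/K; 12:E/D; 16:A/K; 25:R/V; 26:S/K; 27:A/N; 29:N/V; 35:P/G.
There are 13 differences over 35 sites, so p = 13/35 = 0.371.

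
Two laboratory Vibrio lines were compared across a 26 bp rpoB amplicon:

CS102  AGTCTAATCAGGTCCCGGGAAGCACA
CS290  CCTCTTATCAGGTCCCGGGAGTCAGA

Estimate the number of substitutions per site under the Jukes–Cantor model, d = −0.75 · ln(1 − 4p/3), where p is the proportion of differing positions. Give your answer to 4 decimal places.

0.2758

The sequences differ at positions 1 (A/C), 2 (G/C), 6 (A/T), 21 (A/G), 22 (G/T), 25 (C/G).
p = 6/26 = 0.230769.
d = −0.75 · ln(1 − (4/3)·0.230769) = −0.75 · ln(0.692308) = −0.75 · (-0.367724) = 0.2758.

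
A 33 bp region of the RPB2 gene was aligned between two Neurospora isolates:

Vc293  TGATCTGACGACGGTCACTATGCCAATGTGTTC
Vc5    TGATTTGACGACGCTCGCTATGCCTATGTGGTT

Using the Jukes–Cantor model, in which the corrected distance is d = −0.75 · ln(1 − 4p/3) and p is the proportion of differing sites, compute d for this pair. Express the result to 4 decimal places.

Differing sites — 5:C/T; 14:G/C; 17:A/G; 25:A/T; 31:T/G; 33:C/T.
p = 6/33 = 0.181818.
d = −0.75 · ln(1 − (4/3)·0.181818) = −0.75 · ln(0.757576) = −0.75 · (-0.277631) = 0.2082.

0.2082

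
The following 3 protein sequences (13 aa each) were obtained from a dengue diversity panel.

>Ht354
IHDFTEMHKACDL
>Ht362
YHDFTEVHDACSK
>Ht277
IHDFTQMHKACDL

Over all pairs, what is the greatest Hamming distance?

6

Pairwise Hamming distances:
  Ht354 vs Ht362: 5
  Ht354 vs Ht277: 1
  Ht362 vs Ht277: 6
The largest is 6, between Ht362 and Ht277.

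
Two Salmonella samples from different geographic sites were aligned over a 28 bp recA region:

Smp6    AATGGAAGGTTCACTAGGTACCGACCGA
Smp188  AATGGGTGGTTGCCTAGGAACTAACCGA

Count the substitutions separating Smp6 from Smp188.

Differing sites — 6:A/G; 7:A/T; 12:C/G; 13:A/C; 19:T/A; 22:C/T; 23:G/A.
That gives 7 mismatches out of 28 aligned sites, so the Hamming distance is 7.

7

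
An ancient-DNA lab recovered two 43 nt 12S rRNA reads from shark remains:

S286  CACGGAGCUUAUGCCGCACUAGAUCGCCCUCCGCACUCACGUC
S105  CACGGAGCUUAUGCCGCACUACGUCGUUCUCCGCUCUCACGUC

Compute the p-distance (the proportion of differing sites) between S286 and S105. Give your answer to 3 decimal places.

The sequences differ at positions 22 (G/C), 23 (A/G), 27 (C/U), 28 (C/U), 35 (A/U).
There are 5 differences over 43 sites, so p = 5/43 = 0.116.

0.116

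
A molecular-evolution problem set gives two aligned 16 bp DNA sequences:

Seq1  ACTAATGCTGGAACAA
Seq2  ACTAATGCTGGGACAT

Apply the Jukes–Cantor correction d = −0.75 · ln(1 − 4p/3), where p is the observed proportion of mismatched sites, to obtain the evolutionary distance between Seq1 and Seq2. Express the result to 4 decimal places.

0.1367

Differing sites — 12:A/G; 16:A/T.
p = 2/16 = 0.125000.
d = −0.75 · ln(1 − (4/3)·0.125000) = −0.75 · ln(0.833333) = −0.75 · (-0.182322) = 0.1367.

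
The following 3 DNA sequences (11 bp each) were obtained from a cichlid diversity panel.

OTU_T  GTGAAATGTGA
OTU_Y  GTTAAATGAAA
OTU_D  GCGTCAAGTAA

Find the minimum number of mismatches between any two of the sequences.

3

Pairwise Hamming distances:
  OTU_T vs OTU_Y: 3
  OTU_T vs OTU_D: 5
  OTU_Y vs OTU_D: 6
The smallest is 3, between OTU_T and OTU_Y.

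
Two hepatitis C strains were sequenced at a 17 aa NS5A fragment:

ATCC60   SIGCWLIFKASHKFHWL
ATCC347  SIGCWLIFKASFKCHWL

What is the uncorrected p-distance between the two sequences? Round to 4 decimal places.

The sequences differ at positions 12 (H/F), 14 (F/C).
There are 2 differences over 17 sites, so p = 2/17 = 0.1176.

0.1176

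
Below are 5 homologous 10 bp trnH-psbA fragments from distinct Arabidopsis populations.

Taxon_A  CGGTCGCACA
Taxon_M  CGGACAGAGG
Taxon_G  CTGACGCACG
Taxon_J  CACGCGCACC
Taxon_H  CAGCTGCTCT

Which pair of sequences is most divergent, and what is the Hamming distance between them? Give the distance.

Pairwise Hamming distances:
  Taxon_A vs Taxon_M: 5
  Taxon_A vs Taxon_G: 3
  Taxon_A vs Taxon_J: 4
  Taxon_A vs Taxon_H: 5
  Taxon_M vs Taxon_G: 4
  Taxon_M vs Taxon_J: 7
  Taxon_M vs Taxon_H: 8
  Taxon_G vs Taxon_J: 4
  Taxon_G vs Taxon_H: 5
  Taxon_J vs Taxon_H: 5
The largest is 8, between Taxon_M and Taxon_H.

8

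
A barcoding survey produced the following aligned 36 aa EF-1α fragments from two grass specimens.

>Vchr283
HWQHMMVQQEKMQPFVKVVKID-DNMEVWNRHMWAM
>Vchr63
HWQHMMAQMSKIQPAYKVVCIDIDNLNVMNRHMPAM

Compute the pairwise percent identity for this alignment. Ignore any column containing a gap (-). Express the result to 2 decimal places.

Excluding the 1 gap column leaves 35 comparable sites.
The sequences differ at positions 7 (V/A), 9 (Q/M), 10 (E/S), 12 (M/I), 15 (F/A), 16 (V/Y), 20 (K/C), 26 (M/L), 27 (E/N), 29 (W/M), 34 (W/P).
24 of the 35 comparable sites match, so the percent identity is 24/35 × 100 = 68.57%.

68.57%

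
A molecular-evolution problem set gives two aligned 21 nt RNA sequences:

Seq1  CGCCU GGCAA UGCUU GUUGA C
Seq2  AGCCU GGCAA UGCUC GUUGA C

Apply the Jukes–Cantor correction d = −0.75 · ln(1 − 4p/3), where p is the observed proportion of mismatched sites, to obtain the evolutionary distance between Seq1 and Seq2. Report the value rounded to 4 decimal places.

0.1019

Mismatches occur at site 1 (C→A), site 15 (U→C).
p = 2/21 = 0.095238.
d = −0.75 · ln(1 − (4/3)·0.095238) = −0.75 · ln(0.873016) = −0.75 · (-0.135801) = 0.1019.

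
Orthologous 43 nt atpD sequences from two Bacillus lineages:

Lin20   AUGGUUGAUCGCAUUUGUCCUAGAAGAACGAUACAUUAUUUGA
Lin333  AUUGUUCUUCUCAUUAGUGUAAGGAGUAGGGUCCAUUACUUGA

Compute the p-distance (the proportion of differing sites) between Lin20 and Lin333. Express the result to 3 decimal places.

Differing sites — 3:G/U; 7:G/C; 8:A/U; 11:G/U; 16:U/A; 19:C/G; 20:C/U; 21:U/A; 24:A/G; 27:A/U; 29:C/G; 31:A/G; 33:A/C; 39:U/C.
There are 14 differences over 43 sites, so p = 14/43 = 0.326.

0.326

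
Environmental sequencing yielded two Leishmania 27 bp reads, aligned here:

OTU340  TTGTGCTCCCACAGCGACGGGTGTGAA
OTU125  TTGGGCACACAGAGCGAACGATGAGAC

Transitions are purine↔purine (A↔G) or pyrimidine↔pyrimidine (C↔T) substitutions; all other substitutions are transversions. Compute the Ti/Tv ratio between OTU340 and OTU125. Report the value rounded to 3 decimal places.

0.125

Mismatches occur at site 4 (T↔G, transversion), site 7 (T↔A, transversion), site 9 (C↔A, transversion), site 12 (C↔G, transversion), site 18 (C↔A, transversion), site 19 (G↔C, transversion), site 21 (G↔A, transition), site 24 (T↔A, transversion), site 27 (A↔C, transversion).
Of the 9 differences, 1 transition and 8 transversions, so Ti/Tv = 1/8 = 0.125.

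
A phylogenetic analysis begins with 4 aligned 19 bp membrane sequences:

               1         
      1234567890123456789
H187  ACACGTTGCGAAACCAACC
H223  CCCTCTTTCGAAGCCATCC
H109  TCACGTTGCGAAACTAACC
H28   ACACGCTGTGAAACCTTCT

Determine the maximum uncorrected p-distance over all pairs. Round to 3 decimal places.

Pairwise Hamming distances:
  H187 vs H223: 7
  H187 vs H109: 2
  H187 vs H28: 5
  H223 vs H109: 8
  H223 vs H28: 10
  H109 vs H28: 7
The largest is 10 mismatches, between H223 and H28; p = 10/19 = 0.526.

0.526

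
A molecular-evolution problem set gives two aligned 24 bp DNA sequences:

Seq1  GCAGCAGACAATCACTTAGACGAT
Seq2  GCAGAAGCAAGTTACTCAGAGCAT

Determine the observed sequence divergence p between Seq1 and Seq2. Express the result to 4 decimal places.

The sequences differ at positions 5 (C/A), 8 (A/C), 9 (C/A), 11 (A/G), 13 (C/T), 17 (T/C), 21 (C/G), 22 (G/C).
There are 8 differences over 24 sites, so p = 8/24 = 0.3333.

0.3333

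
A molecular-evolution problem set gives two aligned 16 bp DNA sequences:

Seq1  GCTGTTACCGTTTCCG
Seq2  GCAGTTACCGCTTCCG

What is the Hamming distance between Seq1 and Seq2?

The sequences differ at positions 3 (T/A), 11 (T/C).
That gives 2 mismatches out of 16 aligned sites, so the Hamming distance is 2.

2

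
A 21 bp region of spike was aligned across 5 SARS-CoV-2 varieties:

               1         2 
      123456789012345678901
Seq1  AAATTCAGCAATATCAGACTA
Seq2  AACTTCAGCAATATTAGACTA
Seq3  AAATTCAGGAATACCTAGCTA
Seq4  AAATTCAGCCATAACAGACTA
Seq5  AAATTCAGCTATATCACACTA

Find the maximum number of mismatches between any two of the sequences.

7

Pairwise Hamming distances:
  Seq1 vs Seq2: 2
  Seq1 vs Seq3: 5
  Seq1 vs Seq4: 2
  Seq1 vs Seq5: 2
  Seq2 vs Seq3: 7
  Seq2 vs Seq4: 4
  Seq2 vs Seq5: 4
  Seq3 vs Seq4: 6
  Seq3 vs Seq5: 6
  Seq4 vs Seq5: 3
The largest is 7, between Seq2 and Seq3.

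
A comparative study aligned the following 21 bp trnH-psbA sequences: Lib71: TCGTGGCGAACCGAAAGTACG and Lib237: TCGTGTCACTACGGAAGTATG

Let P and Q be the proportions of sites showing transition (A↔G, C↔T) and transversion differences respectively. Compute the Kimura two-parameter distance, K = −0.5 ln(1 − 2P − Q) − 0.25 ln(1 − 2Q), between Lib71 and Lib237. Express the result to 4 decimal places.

The sequences differ at positions 6 (G/T, transversion), 8 (G/A, transition), 9 (A/C, transversion), 10 (A/T, transversion), 11 (C/A, transversion), 14 (A/G, transition), 20 (C/T, transition).
Of the 7 differences, 3 transitions and 4 transversions over 21 sites: P = 3/21 = 0.142857, Q = 4/21 = 0.190476.
d = −0.5·ln(0.523810) − 0.25·ln(0.619048) = −0.5·(-0.646626) − 0.25·(-0.479572) = 0.4432.

0.4432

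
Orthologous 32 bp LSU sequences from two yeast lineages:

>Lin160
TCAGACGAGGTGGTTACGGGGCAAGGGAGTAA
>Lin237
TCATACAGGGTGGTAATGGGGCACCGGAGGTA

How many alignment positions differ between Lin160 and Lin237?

Mismatches occur at site 4 (G→T), site 7 (G→A), site 8 (A→G), site 15 (T→A), site 17 (C→T), site 24 (A→C), site 25 (G→C), site 30 (T→G), site 31 (A→T).
That gives 9 mismatches out of 32 aligned sites, so the Hamming distance is 9.

9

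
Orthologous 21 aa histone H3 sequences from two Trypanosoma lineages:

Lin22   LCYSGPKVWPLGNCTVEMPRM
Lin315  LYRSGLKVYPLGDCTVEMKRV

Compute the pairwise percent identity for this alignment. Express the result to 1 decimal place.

66.7%

Mismatches occur at site 2 (C↔Y), site 3 (Y↔R), site 6 (P↔L), site 9 (W↔Y), site 13 (N↔D), site 19 (P↔K), site 21 (M↔V).
14 of the 21 sites match, so the percent identity is 14/21 × 100 = 66.7%.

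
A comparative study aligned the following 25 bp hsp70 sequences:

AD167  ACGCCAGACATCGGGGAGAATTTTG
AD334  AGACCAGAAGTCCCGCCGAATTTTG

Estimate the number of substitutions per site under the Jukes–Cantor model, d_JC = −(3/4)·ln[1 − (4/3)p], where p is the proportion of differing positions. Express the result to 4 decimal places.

Mismatches occur at site 2 (C/G), site 3 (G/A), site 9 (C/A), site 10 (A/G), site 13 (G/C), site 14 (G/C), site 16 (G/C), site 17 (A/C).
p = 8/25 = 0.320000.
d = −0.75 · ln(1 − (4/3)·0.320000) = −0.75 · ln(0.573333) = −0.75 · (-0.556289) = 0.4172.

0.4172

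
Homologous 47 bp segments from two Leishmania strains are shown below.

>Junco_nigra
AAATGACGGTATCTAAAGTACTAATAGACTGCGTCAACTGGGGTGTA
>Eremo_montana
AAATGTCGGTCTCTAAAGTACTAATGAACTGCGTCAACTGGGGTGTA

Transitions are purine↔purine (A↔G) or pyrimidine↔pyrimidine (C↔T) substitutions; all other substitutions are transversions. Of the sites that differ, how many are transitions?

Differing sites — 6:A/T (Tv); 11:A/C (Tv); 26:A/G (Ti); 27:G/A (Ti).
Of the 4 differences, 2 transitions and 2 transversions, so the answer is 2.

2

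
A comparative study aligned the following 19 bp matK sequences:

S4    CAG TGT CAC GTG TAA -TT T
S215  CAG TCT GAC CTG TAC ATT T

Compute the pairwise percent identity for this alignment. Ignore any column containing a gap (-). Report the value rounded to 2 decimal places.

77.78%

Excluding the 1 gap column leaves 18 comparable sites.
Differing sites — 5:G/C; 7:C/G; 10:G/C; 15:A/C.
14 of the 18 comparable sites match, so the percent identity is 14/18 × 100 = 77.78%.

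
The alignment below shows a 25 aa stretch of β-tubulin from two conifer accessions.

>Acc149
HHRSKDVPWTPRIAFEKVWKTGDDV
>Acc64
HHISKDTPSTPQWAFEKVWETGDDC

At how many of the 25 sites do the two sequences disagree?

7

Differing sites — 3:R/I; 7:V/T; 9:W/S; 12:R/Q; 13:I/W; 20:K/E; 25:V/C.
That gives 7 mismatches out of 25 aligned sites, so the Hamming distance is 7.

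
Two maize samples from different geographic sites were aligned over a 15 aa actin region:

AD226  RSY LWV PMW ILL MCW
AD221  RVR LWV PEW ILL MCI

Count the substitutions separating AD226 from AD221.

The sequences differ at positions 2 (S/V), 3 (Y/R), 8 (M/E), 15 (W/I).
That gives 4 mismatches out of 15 aligned sites, so the Hamming distance is 4.

4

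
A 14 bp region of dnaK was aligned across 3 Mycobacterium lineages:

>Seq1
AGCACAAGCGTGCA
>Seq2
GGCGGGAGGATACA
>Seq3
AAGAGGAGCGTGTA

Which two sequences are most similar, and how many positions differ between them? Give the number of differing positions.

5

Pairwise Hamming distances:
  Seq1 vs Seq2: 7
  Seq1 vs Seq3: 5
  Seq2 vs Seq3: 8
The smallest is 5, between Seq1 and Seq3.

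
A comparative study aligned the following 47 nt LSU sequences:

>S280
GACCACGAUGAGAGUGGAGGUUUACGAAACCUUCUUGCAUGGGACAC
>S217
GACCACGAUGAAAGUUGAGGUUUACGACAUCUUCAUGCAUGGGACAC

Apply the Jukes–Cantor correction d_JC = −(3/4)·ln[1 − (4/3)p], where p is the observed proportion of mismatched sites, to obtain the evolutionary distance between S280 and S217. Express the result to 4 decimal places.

0.1147

Differing sites — 12:G/A; 16:G/U; 28:A/C; 30:C/U; 35:U/A.
p = 5/47 = 0.106383.
d = −0.75 · ln(1 − (4/3)·0.106383) = −0.75 · ln(0.858156) = −0.75 · (-0.152969) = 0.1147.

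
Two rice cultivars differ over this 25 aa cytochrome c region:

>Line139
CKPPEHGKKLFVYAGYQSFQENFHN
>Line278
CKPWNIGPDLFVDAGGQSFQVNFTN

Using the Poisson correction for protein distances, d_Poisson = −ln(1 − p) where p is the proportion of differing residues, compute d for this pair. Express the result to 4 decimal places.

0.4463

Differing sites — 4:P/W; 5:E/N; 6:H/I; 8:K/P; 9:K/D; 13:Y/D; 16:Y/G; 21:E/V; 24:H/T.
p = 9/25 = 0.360000.
d = −ln(1 − 0.360000) = −ln(0.640000) = 0.4463.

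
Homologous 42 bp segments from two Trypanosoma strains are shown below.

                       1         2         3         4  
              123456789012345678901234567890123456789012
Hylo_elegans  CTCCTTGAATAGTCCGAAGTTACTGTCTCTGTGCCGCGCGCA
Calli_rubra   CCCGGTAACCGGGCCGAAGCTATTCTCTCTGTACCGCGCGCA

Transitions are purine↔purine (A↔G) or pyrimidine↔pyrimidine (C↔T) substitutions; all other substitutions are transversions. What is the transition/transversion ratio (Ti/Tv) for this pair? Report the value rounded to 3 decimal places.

The sequences differ at positions 2 (T/C, transition), 4 (C/G, transversion), 5 (T/G, transversion), 7 (G/A, transition), 9 (A/C, transversion), 10 (T/C, transition), 11 (A/G, transition), 13 (T/G, transversion), 20 (T/C, transition), 23 (C/T, transition), 25 (G/C, transversion), 33 (G/A, transition).
Of the 12 differences, 7 transitions and 5 transversions, so Ti/Tv = 7/5 = 1.400.

1.400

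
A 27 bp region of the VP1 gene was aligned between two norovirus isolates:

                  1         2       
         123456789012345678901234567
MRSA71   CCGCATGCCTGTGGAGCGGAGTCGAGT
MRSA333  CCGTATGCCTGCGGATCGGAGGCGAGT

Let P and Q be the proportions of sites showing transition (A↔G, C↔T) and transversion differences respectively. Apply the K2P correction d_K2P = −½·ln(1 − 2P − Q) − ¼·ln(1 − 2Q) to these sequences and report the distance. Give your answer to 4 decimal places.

The sequences differ at positions 4 (C/T, transition), 12 (T/C, transition), 16 (G/T, transversion), 22 (T/G, transversion).
Of the 4 differences, 2 transitions and 2 transversions over 27 sites: P = 2/27 = 0.074074, Q = 2/27 = 0.074074.
d = −0.5·ln(0.777778) − 0.25·ln(0.851852) = −0.5·(-0.251314) − 0.25·(-0.160342) = 0.1657.

0.1657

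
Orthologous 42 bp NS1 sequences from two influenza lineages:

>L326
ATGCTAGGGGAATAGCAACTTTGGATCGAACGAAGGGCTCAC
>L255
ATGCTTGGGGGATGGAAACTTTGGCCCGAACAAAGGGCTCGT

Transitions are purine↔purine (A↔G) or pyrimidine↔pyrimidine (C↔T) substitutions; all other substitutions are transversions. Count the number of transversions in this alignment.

3

Differing sites — 6:A/T (Tv); 11:A/G (Ti); 14:A/G (Ti); 16:C/A (Tv); 25:A/C (Tv); 26:T/C (Ti); 32:G/A (Ti); 41:A/G (Ti); 42:C/T (Ti).
Of the 9 differences, 6 transitions and 3 transversions, so the answer is 3.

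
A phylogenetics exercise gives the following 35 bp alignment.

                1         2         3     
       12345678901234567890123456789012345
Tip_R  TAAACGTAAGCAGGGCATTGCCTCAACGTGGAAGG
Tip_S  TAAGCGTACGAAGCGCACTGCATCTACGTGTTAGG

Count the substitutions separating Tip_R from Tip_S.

9

Differing sites — 4:A/G; 9:A/C; 11:C/A; 14:G/C; 18:T/C; 22:C/A; 25:A/T; 31:G/T; 32:A/T.
That gives 9 mismatches out of 35 aligned sites, so the Hamming distance is 9.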